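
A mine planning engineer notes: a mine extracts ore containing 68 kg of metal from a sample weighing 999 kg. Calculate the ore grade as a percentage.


6.8068%

Ore grade = (metal mass / ore mass) * 100
= (68 / 999) * 100
= 0.06806806807 * 100
= 6.8068%


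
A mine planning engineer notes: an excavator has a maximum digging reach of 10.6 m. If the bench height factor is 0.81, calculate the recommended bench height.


Bench height = reach * factor
= 10.6 * 0.81
= 8.586 m

8.586 m


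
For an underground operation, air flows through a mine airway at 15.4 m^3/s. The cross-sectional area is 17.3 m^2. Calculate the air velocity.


0.8902 m/s

Velocity = flow rate / cross-sectional area
= 15.4 / 17.3
= 0.8902 m/s


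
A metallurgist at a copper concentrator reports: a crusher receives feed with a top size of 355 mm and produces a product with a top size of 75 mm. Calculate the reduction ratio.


4.7333

Reduction ratio = feed size / product size
= 355 / 75
= 4.7333


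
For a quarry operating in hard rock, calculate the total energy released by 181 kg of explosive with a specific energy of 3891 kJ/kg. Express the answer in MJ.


704.271 MJ

Energy = mass * specific_energy / 1000
= 181 * 3891 / 1000
= 704271 / 1000
= 704.271 MJ


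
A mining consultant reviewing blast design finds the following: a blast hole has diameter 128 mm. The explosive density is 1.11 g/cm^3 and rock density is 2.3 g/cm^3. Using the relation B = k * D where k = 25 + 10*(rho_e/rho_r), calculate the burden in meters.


3.8177 m

First, compute k:
rho_e / rho_r = 1.11 / 2.3 = 0.4826086957
k = 25 + 10 * 0.4826086957 = 29.82608696
Then, compute burden:
B = k * D / 1000 = 29.82608696 * 128 / 1000
= 3817.73913 / 1000
= 3.8177 m


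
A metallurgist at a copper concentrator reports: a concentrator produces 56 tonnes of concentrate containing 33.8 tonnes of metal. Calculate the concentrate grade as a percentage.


Grade = (metal in concentrate / concentrate mass) * 100
= (33.8 / 56) * 100
= 0.6035714286 * 100
= 60.3571%

60.3571%


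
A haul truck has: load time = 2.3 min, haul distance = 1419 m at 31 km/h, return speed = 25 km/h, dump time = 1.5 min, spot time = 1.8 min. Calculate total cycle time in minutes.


11.7521 min

Convert haul speed to m/min: 31 * 1000/60 = 516.6666667 m/min
Haul time = 1419 / 516.6666667 = 2.746451613 min
Convert return speed to m/min: 25 * 1000/60 = 416.6666667 m/min
Return time = 1419 / 416.6666667 = 3.4056 min
Total cycle time:
= 2.3 + 2.746451613 + 1.5 + 3.4056 + 1.8
= 11.7521 min


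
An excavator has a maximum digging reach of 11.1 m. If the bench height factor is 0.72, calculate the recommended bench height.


7.992 m

Bench height = reach * factor
= 11.1 * 0.72
= 7.992 m


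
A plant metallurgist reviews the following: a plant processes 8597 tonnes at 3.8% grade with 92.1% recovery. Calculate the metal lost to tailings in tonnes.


Total metal in feed:
= 8597 * 3.8 / 100 = 326.686 tonnes
Metal recovered:
= 326.686 * 92.1 / 100 = 300.877806 tonnes
Metal lost to tailings:
= 326.686 - 300.877806
= 25.8082 tonnes

25.8082 tonnes


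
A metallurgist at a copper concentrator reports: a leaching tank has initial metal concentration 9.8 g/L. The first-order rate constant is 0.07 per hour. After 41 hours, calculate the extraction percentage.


Compute the exponent:
-k * t = -0.07 * 41 = -2.87
Remaining concentration:
C = 9.8 * exp(-2.87)
= 9.8 * 0.05669892658
= 0.5556494805 g/L
Extracted = 9.8 - 0.5556494805 = 9.24435052 g/L
Extraction % = 9.24435052 / 9.8 * 100
= 94.3301%

94.3301%


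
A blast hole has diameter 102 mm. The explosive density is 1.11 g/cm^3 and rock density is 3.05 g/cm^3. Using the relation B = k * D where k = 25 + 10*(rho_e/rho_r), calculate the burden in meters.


First, compute k:
rho_e / rho_r = 1.11 / 3.05 = 0.3639344262
k = 25 + 10 * 0.3639344262 = 28.63934426
Then, compute burden:
B = k * D / 1000 = 28.63934426 * 102 / 1000
= 2921.213115 / 1000
= 2.9212 m

2.9212 m


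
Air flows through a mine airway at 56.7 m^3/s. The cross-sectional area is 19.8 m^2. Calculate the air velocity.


Velocity = flow rate / cross-sectional area
= 56.7 / 19.8
= 2.8636 m/s

2.8636 m/s


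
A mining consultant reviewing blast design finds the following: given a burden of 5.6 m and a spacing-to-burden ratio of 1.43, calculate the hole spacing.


8.008 m

Spacing = burden * ratio
= 5.6 * 1.43
= 8.008 m


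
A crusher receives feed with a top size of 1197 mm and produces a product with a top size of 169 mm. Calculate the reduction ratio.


7.0828

Reduction ratio = feed size / product size
= 1197 / 169
= 7.0828


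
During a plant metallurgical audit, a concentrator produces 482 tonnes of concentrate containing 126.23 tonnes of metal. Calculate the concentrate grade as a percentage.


26.1888%

Grade = (metal in concentrate / concentrate mass) * 100
= (126.23 / 482) * 100
= 0.2618879668 * 100
= 26.1888%


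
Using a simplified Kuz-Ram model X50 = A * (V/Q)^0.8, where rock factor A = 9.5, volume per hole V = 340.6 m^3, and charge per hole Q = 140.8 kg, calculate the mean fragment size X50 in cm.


19.2592 cm

Compute V/Q:
V/Q = 340.6 / 140.8 = 2.419034091
Raise to the power 0.8:
(V/Q)^0.8 = 2.419034091^0.8 = 2.027279324
Multiply by A:
X50 = 9.5 * 2.027279324
= 19.2592 cm


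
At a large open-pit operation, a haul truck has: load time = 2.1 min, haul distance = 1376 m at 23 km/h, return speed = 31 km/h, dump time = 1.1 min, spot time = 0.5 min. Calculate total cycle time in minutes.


9.9528 min

Convert haul speed to m/min: 23 * 1000/60 = 383.3333333 m/min
Haul time = 1376 / 383.3333333 = 3.589565217 min
Convert return speed to m/min: 31 * 1000/60 = 516.6666667 m/min
Return time = 1376 / 516.6666667 = 2.663225806 min
Total cycle time:
= 2.1 + 3.589565217 + 1.1 + 2.663225806 + 0.5
= 9.9528 min


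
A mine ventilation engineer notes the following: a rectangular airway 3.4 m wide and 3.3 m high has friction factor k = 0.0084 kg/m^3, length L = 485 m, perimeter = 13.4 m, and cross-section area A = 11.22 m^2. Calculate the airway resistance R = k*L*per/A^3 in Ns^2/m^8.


Compute the numerator:
k * L * per = 0.0084 * 485 * 13.4
= 54.5916
Compute the denominator:
A^3 = 11.22^3 = 1412.467848
Resistance:
R = 54.5916 / 1412.467848
= 0.0386 Ns^2/m^8

0.0386 Ns^2/m^8


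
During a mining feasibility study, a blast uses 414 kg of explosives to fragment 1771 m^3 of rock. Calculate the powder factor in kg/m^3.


Powder factor = explosive mass / rock volume
= 414 / 1771
= 0.2338 kg/m^3

0.2338 kg/m^3


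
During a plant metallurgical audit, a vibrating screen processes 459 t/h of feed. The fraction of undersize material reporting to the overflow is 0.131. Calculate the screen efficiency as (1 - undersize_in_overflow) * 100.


86.9%

Screen efficiency = (1 - fraction of undersize in overflow) * 100
= (1 - 0.131) * 100
= 0.869 * 100
= 86.9%


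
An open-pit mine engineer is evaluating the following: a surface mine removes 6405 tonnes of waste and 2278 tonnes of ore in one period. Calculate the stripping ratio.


2.8117

Stripping ratio = waste tonnage / ore tonnage
= 6405 / 2278
= 2.8117


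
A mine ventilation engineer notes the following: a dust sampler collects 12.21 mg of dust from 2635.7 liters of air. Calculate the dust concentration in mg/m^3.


4.6325 mg/m^3

Convert liters to m^3: 1 m^3 = 1000 L
Concentration = mass / volume * 1000
= 12.21 / 2635.7 * 1000
= 0.004632545434 * 1000
= 4.6325 mg/m^3


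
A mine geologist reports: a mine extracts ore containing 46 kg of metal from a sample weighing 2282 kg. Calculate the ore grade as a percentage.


Ore grade = (metal mass / ore mass) * 100
= (46 / 2282) * 100
= 0.02015775635 * 100
= 2.0158%

2.0158%


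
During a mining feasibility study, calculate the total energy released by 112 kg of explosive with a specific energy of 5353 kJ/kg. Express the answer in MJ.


Energy = mass * specific_energy / 1000
= 112 * 5353 / 1000
= 599536 / 1000
= 599.536 MJ

599.536 MJ


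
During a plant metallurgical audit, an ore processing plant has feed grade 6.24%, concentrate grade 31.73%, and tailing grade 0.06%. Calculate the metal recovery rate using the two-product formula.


Using the two-product formula:
R = 100 * c * (f - t) / (f * (c - t))
Numerator = 100 * 31.73 * (6.24 - 0.06)
= 100 * 31.73 * 6.18
= 19609.14
Denominator = 6.24 * (31.73 - 0.06)
= 6.24 * 31.67
= 197.6208
R = 19609.14 / 197.6208
= 99.2261%

99.2261%


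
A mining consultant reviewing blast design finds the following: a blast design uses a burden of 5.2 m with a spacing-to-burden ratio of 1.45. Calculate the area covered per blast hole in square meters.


39.208 m^2

First, find the spacing:
Spacing = burden * ratio = 5.2 * 1.45
= 7.54 m
Then, calculate the area:
Area = burden * spacing = 5.2 * 7.54
= 39.208 m^2


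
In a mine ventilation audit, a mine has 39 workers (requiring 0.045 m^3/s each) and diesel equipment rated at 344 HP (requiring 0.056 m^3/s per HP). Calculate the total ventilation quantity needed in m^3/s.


21.019 m^3/s

Airflow for workers:
Q_people = 39 * 0.045 = 1.755 m^3/s
Airflow for diesel equipment:
Q_diesel = 344 * 0.056 = 19.264 m^3/s
Total ventilation:
Q_total = 1.755 + 19.264
= 21.019 m^3/s


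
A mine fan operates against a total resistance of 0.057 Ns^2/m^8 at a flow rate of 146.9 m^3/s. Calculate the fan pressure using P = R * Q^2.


Compute Q^2:
Q^2 = 146.9^2 = 21579.61
Compute pressure:
P = R * Q^2 = 0.057 * 21579.61
= 1230.0378 Pa

1230.0378 Pa


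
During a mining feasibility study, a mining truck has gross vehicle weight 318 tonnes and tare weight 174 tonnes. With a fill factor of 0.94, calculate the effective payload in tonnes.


Maximum payload = gross - tare
= 318 - 174 = 144 tonnes
Effective payload = max payload * fill factor
= 144 * 0.94
= 135.36 tonnes

135.36 tonnes


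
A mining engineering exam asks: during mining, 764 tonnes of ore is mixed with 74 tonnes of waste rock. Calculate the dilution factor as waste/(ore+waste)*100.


Total material = ore + waste
= 764 + 74 = 838 tonnes
Dilution = waste / total * 100
= 74 / 838 * 100
= 0.08830548926 * 100
= 8.8305%

8.8305%


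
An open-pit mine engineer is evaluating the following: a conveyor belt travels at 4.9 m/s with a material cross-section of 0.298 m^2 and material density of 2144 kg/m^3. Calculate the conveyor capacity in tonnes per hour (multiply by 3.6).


Volumetric flow = speed * area
= 4.9 * 0.298 = 1.4602 m^3/s
Mass flow = volumetric * density
= 1.4602 * 2144 = 3130.6688 kg/s
Convert to t/h: multiply by 3.6
Capacity = 3130.6688 * 3.6
= 11270.4077 t/h

11270.4077 t/h


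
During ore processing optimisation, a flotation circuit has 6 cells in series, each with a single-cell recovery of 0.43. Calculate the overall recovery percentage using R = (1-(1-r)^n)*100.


96.5704%

Complement of single-cell recovery:
1 - r = 1 - 0.43 = 0.57
Raise to power n:
(1 - r)^6 = 0.57^6 = 0.03429644725
Overall recovery:
R = (1 - 0.03429644725) * 100
= 96.5704%


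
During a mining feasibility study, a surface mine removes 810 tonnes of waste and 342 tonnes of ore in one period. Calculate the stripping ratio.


2.3684

Stripping ratio = waste tonnage / ore tonnage
= 810 / 342
= 2.3684


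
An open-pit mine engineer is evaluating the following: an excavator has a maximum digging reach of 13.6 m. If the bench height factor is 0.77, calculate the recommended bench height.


Bench height = reach * factor
= 13.6 * 0.77
= 10.472 m

10.472 m


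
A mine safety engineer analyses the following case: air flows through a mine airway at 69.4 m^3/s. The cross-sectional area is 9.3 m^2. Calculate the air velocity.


Velocity = flow rate / cross-sectional area
= 69.4 / 9.3
= 7.4624 m/s

7.4624 m/s


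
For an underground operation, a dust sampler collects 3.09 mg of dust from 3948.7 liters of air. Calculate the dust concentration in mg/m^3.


0.7825 mg/m^3

Convert liters to m^3: 1 m^3 = 1000 L
Concentration = mass / volume * 1000
= 3.09 / 3948.7 * 1000
= 0.0007825360245 * 1000
= 0.7825 mg/m^3


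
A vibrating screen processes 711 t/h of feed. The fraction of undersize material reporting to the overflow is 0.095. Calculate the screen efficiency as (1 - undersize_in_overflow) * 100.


Screen efficiency = (1 - fraction of undersize in overflow) * 100
= (1 - 0.095) * 100
= 0.905 * 100
= 90.5%

90.5%


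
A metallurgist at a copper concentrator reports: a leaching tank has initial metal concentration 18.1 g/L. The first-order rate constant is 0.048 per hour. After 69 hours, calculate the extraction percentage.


Compute the exponent:
-k * t = -0.048 * 69 = -3.312
Remaining concentration:
C = 18.1 * exp(-3.312)
= 18.1 * 0.03644321439
= 0.6596221805 g/L
Extracted = 18.1 - 0.6596221805 = 17.44037782 g/L
Extraction % = 17.44037782 / 18.1 * 100
= 96.3557%

96.3557%


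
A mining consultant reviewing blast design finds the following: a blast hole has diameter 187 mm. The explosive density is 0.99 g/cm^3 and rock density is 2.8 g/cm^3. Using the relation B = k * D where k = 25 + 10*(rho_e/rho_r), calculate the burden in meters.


5.3362 m

First, compute k:
rho_e / rho_r = 0.99 / 2.8 = 0.3535714286
k = 25 + 10 * 0.3535714286 = 28.53571429
Then, compute burden:
B = k * D / 1000 = 28.53571429 * 187 / 1000
= 5336.178571 / 1000
= 5.3362 m


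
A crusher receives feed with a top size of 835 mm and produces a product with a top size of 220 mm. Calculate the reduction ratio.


3.7955

Reduction ratio = feed size / product size
= 835 / 220
= 3.7955


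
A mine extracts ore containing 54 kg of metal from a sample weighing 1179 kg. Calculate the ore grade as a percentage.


4.5802%

Ore grade = (metal mass / ore mass) * 100
= (54 / 1179) * 100
= 0.04580152672 * 100
= 4.5802%


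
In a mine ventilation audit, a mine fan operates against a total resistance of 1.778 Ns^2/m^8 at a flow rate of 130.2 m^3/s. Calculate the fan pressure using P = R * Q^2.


30140.7271 Pa

Compute Q^2:
Q^2 = 130.2^2 = 16952.04
Compute pressure:
P = R * Q^2 = 1.778 * 16952.04
= 30140.7271 Pa


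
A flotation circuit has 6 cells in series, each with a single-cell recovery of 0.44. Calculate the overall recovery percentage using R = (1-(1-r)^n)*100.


96.9159%

Complement of single-cell recovery:
1 - r = 1 - 0.44 = 0.56
Raise to power n:
(1 - r)^6 = 0.56^6 = 0.03084097946
Overall recovery:
R = (1 - 0.03084097946) * 100
= 96.9159%


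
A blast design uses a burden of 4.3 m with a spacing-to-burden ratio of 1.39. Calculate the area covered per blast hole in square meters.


25.7011 m^2

First, find the spacing:
Spacing = burden * ratio = 4.3 * 1.39
= 5.977 m
Then, calculate the area:
Area = burden * spacing = 4.3 * 5.977
= 25.7011 m^2


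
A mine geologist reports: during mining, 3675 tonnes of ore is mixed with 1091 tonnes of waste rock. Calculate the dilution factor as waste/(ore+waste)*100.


22.8913%

Total material = ore + waste
= 3675 + 1091 = 4766 tonnes
Dilution = waste / total * 100
= 1091 / 4766 * 100
= 0.2289131347 * 100
= 22.8913%


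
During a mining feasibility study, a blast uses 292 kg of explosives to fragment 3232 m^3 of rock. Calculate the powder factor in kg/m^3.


0.0903 kg/m^3

Powder factor = explosive mass / rock volume
= 292 / 3232
= 0.0903 kg/m^3


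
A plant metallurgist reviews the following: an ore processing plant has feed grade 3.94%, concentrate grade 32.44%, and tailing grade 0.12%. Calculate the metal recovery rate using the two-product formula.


Using the two-product formula:
R = 100 * c * (f - t) / (f * (c - t))
Numerator = 100 * 32.44 * (3.94 - 0.12)
= 100 * 32.44 * 3.82
= 12392.08
Denominator = 3.94 * (32.44 - 0.12)
= 3.94 * 32.32
= 127.3408
R = 12392.08 / 127.3408
= 97.3143%

97.3143%


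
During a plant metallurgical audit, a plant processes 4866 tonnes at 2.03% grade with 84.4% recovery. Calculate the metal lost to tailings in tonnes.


15.4096 tonnes

Total metal in feed:
= 4866 * 2.03 / 100 = 98.7798 tonnes
Metal recovered:
= 98.7798 * 84.4 / 100 = 83.3701512 tonnes
Metal lost to tailings:
= 98.7798 - 83.3701512
= 15.4096 tonnes


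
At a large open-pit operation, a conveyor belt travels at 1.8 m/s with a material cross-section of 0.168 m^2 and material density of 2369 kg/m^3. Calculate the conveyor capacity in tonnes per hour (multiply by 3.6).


Volumetric flow = speed * area
= 1.8 * 0.168 = 0.3024 m^3/s
Mass flow = volumetric * density
= 0.3024 * 2369 = 716.3856 kg/s
Convert to t/h: multiply by 3.6
Capacity = 716.3856 * 3.6
= 2578.9882 t/h

2578.9882 t/h


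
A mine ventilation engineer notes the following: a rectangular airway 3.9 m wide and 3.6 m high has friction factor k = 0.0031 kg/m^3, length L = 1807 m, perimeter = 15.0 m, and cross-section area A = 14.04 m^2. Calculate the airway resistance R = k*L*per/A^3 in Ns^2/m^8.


0.0304 Ns^2/m^8

Compute the numerator:
k * L * per = 0.0031 * 1807 * 15.0
= 84.0255
Compute the denominator:
A^3 = 14.04^3 = 2767.587264
Resistance:
R = 84.0255 / 2767.587264
= 0.0304 Ns^2/m^8


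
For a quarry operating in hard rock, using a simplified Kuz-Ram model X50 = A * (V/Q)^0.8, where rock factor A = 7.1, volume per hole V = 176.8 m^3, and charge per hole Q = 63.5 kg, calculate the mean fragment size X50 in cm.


16.1074 cm

Compute V/Q:
V/Q = 176.8 / 63.5 = 2.784251969
Raise to the power 0.8:
(V/Q)^0.8 = 2.784251969^0.8 = 2.268646494
Multiply by A:
X50 = 7.1 * 2.268646494
= 16.1074 cm


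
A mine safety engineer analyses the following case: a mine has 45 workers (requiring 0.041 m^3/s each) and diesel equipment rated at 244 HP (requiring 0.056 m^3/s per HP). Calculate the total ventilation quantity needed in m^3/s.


Airflow for workers:
Q_people = 45 * 0.041 = 1.845 m^3/s
Airflow for diesel equipment:
Q_diesel = 244 * 0.056 = 13.664 m^3/s
Total ventilation:
Q_total = 1.845 + 13.664
= 15.509 m^3/s

15.509 m^3/s


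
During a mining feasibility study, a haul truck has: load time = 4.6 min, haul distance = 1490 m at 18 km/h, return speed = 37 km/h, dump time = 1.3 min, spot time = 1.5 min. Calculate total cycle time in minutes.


14.7829 min

Convert haul speed to m/min: 18 * 1000/60 = 300 m/min
Haul time = 1490 / 300 = 4.966666667 min
Convert return speed to m/min: 37 * 1000/60 = 616.6666667 m/min
Return time = 1490 / 616.6666667 = 2.416216216 min
Total cycle time:
= 4.6 + 4.966666667 + 1.3 + 2.416216216 + 1.5
= 14.7829 min


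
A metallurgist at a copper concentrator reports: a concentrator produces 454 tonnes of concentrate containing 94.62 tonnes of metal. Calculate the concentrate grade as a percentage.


Grade = (metal in concentrate / concentrate mass) * 100
= (94.62 / 454) * 100
= 0.2084140969 * 100
= 20.8414%

20.8414%


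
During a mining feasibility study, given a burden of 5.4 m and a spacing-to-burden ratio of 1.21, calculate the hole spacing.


Spacing = burden * ratio
= 5.4 * 1.21
= 6.534 m

6.534 m


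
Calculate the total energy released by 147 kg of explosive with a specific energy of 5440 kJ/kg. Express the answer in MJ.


799.68 MJ

Energy = mass * specific_energy / 1000
= 147 * 5440 / 1000
= 799680 / 1000
= 799.68 MJ


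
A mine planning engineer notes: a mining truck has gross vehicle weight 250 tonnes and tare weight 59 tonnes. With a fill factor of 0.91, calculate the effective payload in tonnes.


Maximum payload = gross - tare
= 250 - 59 = 191 tonnes
Effective payload = max payload * fill factor
= 191 * 0.91
= 173.81 tonnes

173.81 tonnes


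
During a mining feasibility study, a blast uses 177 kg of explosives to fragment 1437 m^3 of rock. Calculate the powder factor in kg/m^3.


Powder factor = explosive mass / rock volume
= 177 / 1437
= 0.1232 kg/m^3

0.1232 kg/m^3


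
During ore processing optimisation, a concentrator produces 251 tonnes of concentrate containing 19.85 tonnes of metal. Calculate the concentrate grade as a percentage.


7.9084%

Grade = (metal in concentrate / concentrate mass) * 100
= (19.85 / 251) * 100
= 0.07908366534 * 100
= 7.9084%


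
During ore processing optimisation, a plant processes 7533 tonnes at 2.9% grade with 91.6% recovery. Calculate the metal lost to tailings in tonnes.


Total metal in feed:
= 7533 * 2.9 / 100 = 218.457 tonnes
Metal recovered:
= 218.457 * 91.6 / 100 = 200.106612 tonnes
Metal lost to tailings:
= 218.457 - 200.106612
= 18.3504 tonnes

18.3504 tonnes


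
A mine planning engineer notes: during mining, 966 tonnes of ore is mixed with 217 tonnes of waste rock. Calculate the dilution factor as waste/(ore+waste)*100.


Total material = ore + waste
= 966 + 217 = 1183 tonnes
Dilution = waste / total * 100
= 217 / 1183 * 100
= 0.1834319527 * 100
= 18.3432%

18.3432%


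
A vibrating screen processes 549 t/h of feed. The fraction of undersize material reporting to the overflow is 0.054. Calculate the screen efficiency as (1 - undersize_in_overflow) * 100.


Screen efficiency = (1 - fraction of undersize in overflow) * 100
= (1 - 0.054) * 100
= 0.946 * 100
= 94.6%

94.6%


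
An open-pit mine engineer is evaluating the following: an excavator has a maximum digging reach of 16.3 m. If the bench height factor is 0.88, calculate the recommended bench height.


14.344 m

Bench height = reach * factor
= 16.3 * 0.88
= 14.344 m


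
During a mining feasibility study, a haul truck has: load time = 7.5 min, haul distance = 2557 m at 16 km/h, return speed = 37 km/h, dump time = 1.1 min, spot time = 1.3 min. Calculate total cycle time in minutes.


Convert haul speed to m/min: 16 * 1000/60 = 266.6666667 m/min
Haul time = 2557 / 266.6666667 = 9.58875 min
Convert return speed to m/min: 37 * 1000/60 = 616.6666667 m/min
Return time = 2557 / 616.6666667 = 4.146486486 min
Total cycle time:
= 7.5 + 9.58875 + 1.1 + 4.146486486 + 1.3
= 23.6352 min

23.6352 min


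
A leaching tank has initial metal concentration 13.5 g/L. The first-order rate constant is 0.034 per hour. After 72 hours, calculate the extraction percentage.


Compute the exponent:
-k * t = -0.034 * 72 = -2.448
Remaining concentration:
C = 13.5 * exp(-2.448)
= 13.5 * 0.08646634637
= 1.167295676 g/L
Extracted = 13.5 - 1.167295676 = 12.33270432 g/L
Extraction % = 12.33270432 / 13.5 * 100
= 91.3534%

91.3534%


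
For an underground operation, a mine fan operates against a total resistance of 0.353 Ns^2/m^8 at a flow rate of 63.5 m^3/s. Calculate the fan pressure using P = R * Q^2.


1423.3843 Pa

Compute Q^2:
Q^2 = 63.5^2 = 4032.25
Compute pressure:
P = R * Q^2 = 0.353 * 4032.25
= 1423.3843 Pa


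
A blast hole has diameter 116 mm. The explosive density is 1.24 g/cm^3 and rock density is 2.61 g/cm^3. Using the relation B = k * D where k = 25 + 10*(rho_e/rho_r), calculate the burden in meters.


3.4511 m

First, compute k:
rho_e / rho_r = 1.24 / 2.61 = 0.4750957854
k = 25 + 10 * 0.4750957854 = 29.75095785
Then, compute burden:
B = k * D / 1000 = 29.75095785 * 116 / 1000
= 3451.111111 / 1000
= 3.4511 m


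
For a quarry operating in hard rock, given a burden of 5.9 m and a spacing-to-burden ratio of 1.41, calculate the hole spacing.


8.319 m

Spacing = burden * ratio
= 5.9 * 1.41
= 8.319 m


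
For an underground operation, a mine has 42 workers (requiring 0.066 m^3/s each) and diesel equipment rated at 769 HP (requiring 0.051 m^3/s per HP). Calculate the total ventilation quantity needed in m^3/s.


Airflow for workers:
Q_people = 42 * 0.066 = 2.772 m^3/s
Airflow for diesel equipment:
Q_diesel = 769 * 0.051 = 39.219 m^3/s
Total ventilation:
Q_total = 2.772 + 39.219
= 41.991 m^3/s

41.991 m^3/s


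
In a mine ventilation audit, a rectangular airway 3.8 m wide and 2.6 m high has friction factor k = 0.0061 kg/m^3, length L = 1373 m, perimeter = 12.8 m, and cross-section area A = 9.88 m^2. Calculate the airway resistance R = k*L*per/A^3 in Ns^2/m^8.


Compute the numerator:
k * L * per = 0.0061 * 1373 * 12.8
= 107.20384
Compute the denominator:
A^3 = 9.88^3 = 964.430272
Resistance:
R = 107.20384 / 964.430272
= 0.1112 Ns^2/m^8

0.1112 Ns^2/m^8


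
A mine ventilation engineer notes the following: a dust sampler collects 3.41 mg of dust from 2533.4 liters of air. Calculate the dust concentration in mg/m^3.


1.346 mg/m^3

Convert liters to m^3: 1 m^3 = 1000 L
Concentration = mass / volume * 1000
= 3.41 / 2533.4 * 1000
= 0.00134601721 * 1000
= 1.346 mg/m^3


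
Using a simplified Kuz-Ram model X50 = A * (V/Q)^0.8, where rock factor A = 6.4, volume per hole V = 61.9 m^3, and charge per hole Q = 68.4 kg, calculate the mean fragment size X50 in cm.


5.9086 cm

Compute V/Q:
V/Q = 61.9 / 68.4 = 0.9049707602
Raise to the power 0.8:
(V/Q)^0.8 = 0.9049707602^0.8 = 0.9232251735
Multiply by A:
X50 = 6.4 * 0.9232251735
= 5.9086 cm


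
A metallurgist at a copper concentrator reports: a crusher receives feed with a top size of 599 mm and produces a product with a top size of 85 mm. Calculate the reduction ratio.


7.0471

Reduction ratio = feed size / product size
= 599 / 85
= 7.0471


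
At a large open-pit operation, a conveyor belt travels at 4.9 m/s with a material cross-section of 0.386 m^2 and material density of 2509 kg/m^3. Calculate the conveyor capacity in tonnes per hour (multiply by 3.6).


17083.8814 t/h

Volumetric flow = speed * area
= 4.9 * 0.386 = 1.8914 m^3/s
Mass flow = volumetric * density
= 1.8914 * 2509 = 4745.5226 kg/s
Convert to t/h: multiply by 3.6
Capacity = 4745.5226 * 3.6
= 17083.8814 t/h


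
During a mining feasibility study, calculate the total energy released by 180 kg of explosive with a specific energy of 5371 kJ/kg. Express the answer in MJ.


Energy = mass * specific_energy / 1000
= 180 * 5371 / 1000
= 966780 / 1000
= 966.78 MJ

966.78 MJ


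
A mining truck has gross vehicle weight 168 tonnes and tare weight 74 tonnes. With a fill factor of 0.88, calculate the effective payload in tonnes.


Maximum payload = gross - tare
= 168 - 74 = 94 tonnes
Effective payload = max payload * fill factor
= 94 * 0.88
= 82.72 tonnes

82.72 tonnes


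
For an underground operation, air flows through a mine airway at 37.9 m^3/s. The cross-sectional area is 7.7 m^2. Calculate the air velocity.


Velocity = flow rate / cross-sectional area
= 37.9 / 7.7
= 4.9221 m/s

4.9221 m/s


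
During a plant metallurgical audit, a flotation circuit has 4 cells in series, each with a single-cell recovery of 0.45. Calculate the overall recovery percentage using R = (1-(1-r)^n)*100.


90.8494%

Complement of single-cell recovery:
1 - r = 1 - 0.45 = 0.55
Raise to power n:
(1 - r)^4 = 0.55^4 = 0.09150625
Overall recovery:
R = (1 - 0.09150625) * 100
= 90.8494%


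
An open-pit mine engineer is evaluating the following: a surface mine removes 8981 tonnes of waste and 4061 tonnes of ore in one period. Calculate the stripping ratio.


2.2115

Stripping ratio = waste tonnage / ore tonnage
= 8981 / 4061
= 2.2115


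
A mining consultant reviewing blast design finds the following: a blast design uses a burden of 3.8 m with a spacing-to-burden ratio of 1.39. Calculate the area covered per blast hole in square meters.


First, find the spacing:
Spacing = burden * ratio = 3.8 * 1.39
= 5.282 m
Then, calculate the area:
Area = burden * spacing = 3.8 * 5.282
= 20.0716 m^2

20.0716 m^2


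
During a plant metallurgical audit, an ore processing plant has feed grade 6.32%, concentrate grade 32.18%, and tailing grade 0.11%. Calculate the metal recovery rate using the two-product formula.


Using the two-product formula:
R = 100 * c * (f - t) / (f * (c - t))
Numerator = 100 * 32.18 * (6.32 - 0.11)
= 100 * 32.18 * 6.21
= 19983.78
Denominator = 6.32 * (32.18 - 0.11)
= 6.32 * 32.07
= 202.6824
R = 19983.78 / 202.6824
= 98.5965%

98.5965%


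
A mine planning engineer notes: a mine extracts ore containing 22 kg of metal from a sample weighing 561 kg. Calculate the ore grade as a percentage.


Ore grade = (metal mass / ore mass) * 100
= (22 / 561) * 100
= 0.03921568627 * 100
= 3.9216%

3.9216%


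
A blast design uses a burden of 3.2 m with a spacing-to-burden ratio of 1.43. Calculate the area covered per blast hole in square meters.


14.6432 m^2

First, find the spacing:
Spacing = burden * ratio = 3.2 * 1.43
= 4.576 m
Then, calculate the area:
Area = burden * spacing = 3.2 * 4.576
= 14.6432 m^2


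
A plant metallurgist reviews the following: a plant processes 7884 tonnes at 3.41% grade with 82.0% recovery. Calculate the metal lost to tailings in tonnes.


48.392 tonnes

Total metal in feed:
= 7884 * 3.41 / 100 = 268.8444 tonnes
Metal recovered:
= 268.8444 * 82.0 / 100 = 220.452408 tonnes
Metal lost to tailings:
= 268.8444 - 220.452408
= 48.392 tonnes


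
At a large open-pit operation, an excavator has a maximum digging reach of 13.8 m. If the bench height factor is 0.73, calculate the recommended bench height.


Bench height = reach * factor
= 13.8 * 0.73
= 10.074 m

10.074 m


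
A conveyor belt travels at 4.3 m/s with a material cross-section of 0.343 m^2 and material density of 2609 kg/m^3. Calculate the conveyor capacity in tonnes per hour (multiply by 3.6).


13852.8508 t/h

Volumetric flow = speed * area
= 4.3 * 0.343 = 1.4749 m^3/s
Mass flow = volumetric * density
= 1.4749 * 2609 = 3848.0141 kg/s
Convert to t/h: multiply by 3.6
Capacity = 3848.0141 * 3.6
= 13852.8508 t/h


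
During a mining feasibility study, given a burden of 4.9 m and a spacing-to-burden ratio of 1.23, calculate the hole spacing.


6.027 m

Spacing = burden * ratio
= 4.9 * 1.23
= 6.027 m


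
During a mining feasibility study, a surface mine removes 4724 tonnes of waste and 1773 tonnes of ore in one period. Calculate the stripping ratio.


Stripping ratio = waste tonnage / ore tonnage
= 4724 / 1773
= 2.6644

2.6644


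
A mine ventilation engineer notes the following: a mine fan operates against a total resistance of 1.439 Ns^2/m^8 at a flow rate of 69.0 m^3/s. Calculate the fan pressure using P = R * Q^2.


Compute Q^2:
Q^2 = 69.0^2 = 4761.0
Compute pressure:
P = R * Q^2 = 1.439 * 4761.0
= 6851.079 Pa

6851.079 Pa


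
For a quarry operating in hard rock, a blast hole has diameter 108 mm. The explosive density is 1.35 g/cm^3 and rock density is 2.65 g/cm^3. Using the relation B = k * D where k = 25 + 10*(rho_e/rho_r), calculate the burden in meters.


3.2502 m

First, compute k:
rho_e / rho_r = 1.35 / 2.65 = 0.5094339623
k = 25 + 10 * 0.5094339623 = 30.09433962
Then, compute burden:
B = k * D / 1000 = 30.09433962 * 108 / 1000
= 3250.188679 / 1000
= 3.2502 m


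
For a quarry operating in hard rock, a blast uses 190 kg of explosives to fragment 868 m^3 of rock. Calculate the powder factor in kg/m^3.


Powder factor = explosive mass / rock volume
= 190 / 868
= 0.2189 kg/m^3

0.2189 kg/m^3


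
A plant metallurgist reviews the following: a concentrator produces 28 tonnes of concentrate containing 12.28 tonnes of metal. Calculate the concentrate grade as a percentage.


43.8571%

Grade = (metal in concentrate / concentrate mass) * 100
= (12.28 / 28) * 100
= 0.4385714286 * 100
= 43.8571%


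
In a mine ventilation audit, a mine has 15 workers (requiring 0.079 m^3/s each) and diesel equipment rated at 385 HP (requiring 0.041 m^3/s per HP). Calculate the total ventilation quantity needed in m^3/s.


Airflow for workers:
Q_people = 15 * 0.079 = 1.185 m^3/s
Airflow for diesel equipment:
Q_diesel = 385 * 0.041 = 15.785 m^3/s
Total ventilation:
Q_total = 1.185 + 15.785
= 16.97 m^3/s

16.97 m^3/s


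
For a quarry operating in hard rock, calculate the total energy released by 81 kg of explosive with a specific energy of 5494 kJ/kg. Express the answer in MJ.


445.014 MJ

Energy = mass * specific_energy / 1000
= 81 * 5494 / 1000
= 445014 / 1000
= 445.014 MJ


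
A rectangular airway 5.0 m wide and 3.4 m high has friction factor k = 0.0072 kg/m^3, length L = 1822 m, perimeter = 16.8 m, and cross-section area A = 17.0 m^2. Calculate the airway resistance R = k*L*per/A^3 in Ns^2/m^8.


Compute the numerator:
k * L * per = 0.0072 * 1822 * 16.8
= 220.38912
Compute the denominator:
A^3 = 17.0^3 = 4913
Resistance:
R = 220.38912 / 4913
= 0.0449 Ns^2/m^8

0.0449 Ns^2/m^8


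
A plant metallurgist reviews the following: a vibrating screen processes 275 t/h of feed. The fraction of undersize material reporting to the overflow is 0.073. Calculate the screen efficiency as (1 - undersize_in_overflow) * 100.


Screen efficiency = (1 - fraction of undersize in overflow) * 100
= (1 - 0.073) * 100
= 0.927 * 100
= 92.7%

92.7%


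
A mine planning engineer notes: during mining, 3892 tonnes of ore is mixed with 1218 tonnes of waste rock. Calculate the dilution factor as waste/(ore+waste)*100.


Total material = ore + waste
= 3892 + 1218 = 5110 tonnes
Dilution = waste / total * 100
= 1218 / 5110 * 100
= 0.2383561644 * 100
= 23.8356%

23.8356%


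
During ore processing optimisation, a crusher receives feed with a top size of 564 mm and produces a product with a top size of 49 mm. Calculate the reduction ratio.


Reduction ratio = feed size / product size
= 564 / 49
= 11.5102

11.5102


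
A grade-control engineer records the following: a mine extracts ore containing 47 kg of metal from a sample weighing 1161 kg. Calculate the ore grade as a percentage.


Ore grade = (metal mass / ore mass) * 100
= (47 / 1161) * 100
= 0.04048234281 * 100
= 4.0482%

4.0482%


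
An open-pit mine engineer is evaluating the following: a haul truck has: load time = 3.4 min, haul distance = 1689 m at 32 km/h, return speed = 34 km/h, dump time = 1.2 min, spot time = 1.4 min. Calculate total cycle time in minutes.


Convert haul speed to m/min: 32 * 1000/60 = 533.3333333 m/min
Haul time = 1689 / 533.3333333 = 3.166875 min
Convert return speed to m/min: 34 * 1000/60 = 566.6666667 m/min
Return time = 1689 / 566.6666667 = 2.980588235 min
Total cycle time:
= 3.4 + 3.166875 + 1.2 + 2.980588235 + 1.4
= 12.1475 min

12.1475 min


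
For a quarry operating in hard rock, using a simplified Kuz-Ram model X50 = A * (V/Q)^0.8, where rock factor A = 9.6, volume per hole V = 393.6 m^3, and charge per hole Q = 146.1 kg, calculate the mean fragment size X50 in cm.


Compute V/Q:
V/Q = 393.6 / 146.1 = 2.694045175
Raise to the power 0.8:
(V/Q)^0.8 = 2.694045175^0.8 = 2.209652089
Multiply by A:
X50 = 9.6 * 2.209652089
= 21.2127 cm

21.2127 cm


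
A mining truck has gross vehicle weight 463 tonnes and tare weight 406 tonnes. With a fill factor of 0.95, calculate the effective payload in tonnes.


54.15 tonnes

Maximum payload = gross - tare
= 463 - 406 = 57 tonnes
Effective payload = max payload * fill factor
= 57 * 0.95
= 54.15 tonnes


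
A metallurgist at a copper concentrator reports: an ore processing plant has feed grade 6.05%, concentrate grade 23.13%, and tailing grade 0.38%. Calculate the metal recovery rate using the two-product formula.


Using the two-product formula:
R = 100 * c * (f - t) / (f * (c - t))
Numerator = 100 * 23.13 * (6.05 - 0.38)
= 100 * 23.13 * 5.67
= 13114.71
Denominator = 6.05 * (23.13 - 0.38)
= 6.05 * 22.75
= 137.6375
R = 13114.71 / 137.6375
= 95.2844%

95.2844%


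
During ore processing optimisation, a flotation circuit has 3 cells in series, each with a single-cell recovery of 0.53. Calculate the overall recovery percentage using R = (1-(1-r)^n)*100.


Complement of single-cell recovery:
1 - r = 1 - 0.53 = 0.47
Raise to power n:
(1 - r)^3 = 0.47^3 = 0.103823
Overall recovery:
R = (1 - 0.103823) * 100
= 89.6177%

89.6177%


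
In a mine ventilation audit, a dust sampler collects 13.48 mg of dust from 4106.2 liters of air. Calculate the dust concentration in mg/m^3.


3.2828 mg/m^3

Convert liters to m^3: 1 m^3 = 1000 L
Concentration = mass / volume * 1000
= 13.48 / 4106.2 * 1000
= 0.003282840583 * 1000
= 3.2828 mg/m^3


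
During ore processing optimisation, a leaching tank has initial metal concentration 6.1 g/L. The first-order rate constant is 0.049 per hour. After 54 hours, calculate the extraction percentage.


Compute the exponent:
-k * t = -0.049 * 54 = -2.646
Remaining concentration:
C = 6.1 * exp(-2.646)
= 6.1 * 0.07093438388
= 0.4326997416 g/L
Extracted = 6.1 - 0.4326997416 = 5.667300258 g/L
Extraction % = 5.667300258 / 6.1 * 100
= 92.9066%

92.9066%


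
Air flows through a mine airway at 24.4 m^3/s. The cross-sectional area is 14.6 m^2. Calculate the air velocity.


Velocity = flow rate / cross-sectional area
= 24.4 / 14.6
= 1.6712 m/s

1.6712 m/s


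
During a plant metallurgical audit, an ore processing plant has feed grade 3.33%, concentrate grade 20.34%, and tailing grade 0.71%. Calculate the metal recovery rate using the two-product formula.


81.5244%

Using the two-product formula:
R = 100 * c * (f - t) / (f * (c - t))
Numerator = 100 * 20.34 * (3.33 - 0.71)
= 100 * 20.34 * 2.62
= 5329.08
Denominator = 3.33 * (20.34 - 0.71)
= 3.33 * 19.63
= 65.3679
R = 5329.08 / 65.3679
= 81.5244%


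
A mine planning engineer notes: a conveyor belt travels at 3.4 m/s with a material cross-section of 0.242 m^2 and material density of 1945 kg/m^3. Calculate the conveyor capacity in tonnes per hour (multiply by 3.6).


5761.2456 t/h

Volumetric flow = speed * area
= 3.4 * 0.242 = 0.8228 m^3/s
Mass flow = volumetric * density
= 0.8228 * 1945 = 1600.346 kg/s
Convert to t/h: multiply by 3.6
Capacity = 1600.346 * 3.6
= 5761.2456 t/h


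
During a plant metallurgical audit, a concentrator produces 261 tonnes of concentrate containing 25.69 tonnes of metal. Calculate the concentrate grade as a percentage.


9.8429%

Grade = (metal in concentrate / concentrate mass) * 100
= (25.69 / 261) * 100
= 0.09842911877 * 100
= 9.8429%


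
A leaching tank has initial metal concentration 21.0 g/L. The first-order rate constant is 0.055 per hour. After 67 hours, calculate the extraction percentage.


97.4903%

Compute the exponent:
-k * t = -0.055 * 67 = -3.685
Remaining concentration:
C = 21.0 * exp(-3.685)
= 21.0 * 0.02509717472
= 0.5270406692 g/L
Extracted = 21.0 - 0.5270406692 = 20.47295933 g/L
Extraction % = 20.47295933 / 21.0 * 100
= 97.4903%


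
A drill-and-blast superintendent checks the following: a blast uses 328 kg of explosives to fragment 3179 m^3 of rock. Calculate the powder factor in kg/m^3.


Powder factor = explosive mass / rock volume
= 328 / 3179
= 0.1032 kg/m^3

0.1032 kg/m^3


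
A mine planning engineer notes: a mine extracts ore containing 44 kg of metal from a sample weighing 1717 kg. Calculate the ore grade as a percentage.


Ore grade = (metal mass / ore mass) * 100
= (44 / 1717) * 100
= 0.02562609202 * 100
= 2.5626%

2.5626%


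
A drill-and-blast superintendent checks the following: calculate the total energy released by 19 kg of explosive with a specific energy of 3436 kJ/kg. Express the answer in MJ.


65.284 MJ

Energy = mass * specific_energy / 1000
= 19 * 3436 / 1000
= 65284 / 1000
= 65.284 MJ


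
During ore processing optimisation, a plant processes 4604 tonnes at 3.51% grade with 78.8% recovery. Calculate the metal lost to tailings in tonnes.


34.2593 tonnes

Total metal in feed:
= 4604 * 3.51 / 100 = 161.6004 tonnes
Metal recovered:
= 161.6004 * 78.8 / 100 = 127.3411152 tonnes
Metal lost to tailings:
= 161.6004 - 127.3411152
= 34.2593 tonnes


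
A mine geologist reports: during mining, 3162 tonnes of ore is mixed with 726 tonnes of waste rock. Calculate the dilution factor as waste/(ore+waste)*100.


Total material = ore + waste
= 3162 + 726 = 3888 tonnes
Dilution = waste / total * 100
= 726 / 3888 * 100
= 0.1867283951 * 100
= 18.6728%

18.6728%


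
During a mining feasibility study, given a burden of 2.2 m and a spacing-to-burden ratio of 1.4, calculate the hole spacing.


Spacing = burden * ratio
= 2.2 * 1.4
= 3.08 m

3.08 m


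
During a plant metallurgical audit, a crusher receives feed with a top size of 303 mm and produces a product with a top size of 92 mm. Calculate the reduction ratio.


Reduction ratio = feed size / product size
= 303 / 92
= 3.2935

3.2935
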